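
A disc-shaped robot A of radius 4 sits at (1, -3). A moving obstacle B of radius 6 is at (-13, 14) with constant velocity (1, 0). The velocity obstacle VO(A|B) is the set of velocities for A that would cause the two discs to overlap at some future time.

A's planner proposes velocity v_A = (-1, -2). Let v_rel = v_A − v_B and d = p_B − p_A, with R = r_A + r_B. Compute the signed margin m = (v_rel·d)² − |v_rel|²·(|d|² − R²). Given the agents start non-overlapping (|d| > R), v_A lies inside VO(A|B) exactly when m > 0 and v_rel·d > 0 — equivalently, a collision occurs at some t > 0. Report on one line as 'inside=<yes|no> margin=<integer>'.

d = (-14, 17),  |d|² = 485;  R = 4+6 = 10,  c = 485−10² = 385
v_rel = (-2, -2),  |v_rel|² = 8;  v_rel·d = (-2)·(-14) + (-2)·(17) = -6
8·t² + 12·t + 385 = 0  ⇒  m = (-6)² − 8·385 = -3044
m = -3044 < 0,  v_rel·d = -6 < 0  ⇒  outside

inside=no margin=-3044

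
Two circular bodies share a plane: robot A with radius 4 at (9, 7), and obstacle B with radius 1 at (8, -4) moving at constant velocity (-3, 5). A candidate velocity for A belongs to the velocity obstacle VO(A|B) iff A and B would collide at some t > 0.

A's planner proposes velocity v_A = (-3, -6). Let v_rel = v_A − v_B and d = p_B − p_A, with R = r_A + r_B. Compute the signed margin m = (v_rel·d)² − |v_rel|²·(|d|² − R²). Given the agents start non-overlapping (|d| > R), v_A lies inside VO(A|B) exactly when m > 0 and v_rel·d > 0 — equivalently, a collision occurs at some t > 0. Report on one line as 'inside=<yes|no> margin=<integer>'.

d = (-1, -11),  |d|² = 122;  R = 4+1 = 5,  c = 122−5² = 97
v_rel = (0, -11),  |v_rel|² = 121;  v_rel·d = (0)·(-1) + (-11)·(-11) = 121
121·t² − 242·t + 97 = 0  ⇒  m = 121² − 121·97 = 2904
m = 2904 > 0,  v_rel·d = 121 > 0  ⇒  inside

inside=yes margin=2904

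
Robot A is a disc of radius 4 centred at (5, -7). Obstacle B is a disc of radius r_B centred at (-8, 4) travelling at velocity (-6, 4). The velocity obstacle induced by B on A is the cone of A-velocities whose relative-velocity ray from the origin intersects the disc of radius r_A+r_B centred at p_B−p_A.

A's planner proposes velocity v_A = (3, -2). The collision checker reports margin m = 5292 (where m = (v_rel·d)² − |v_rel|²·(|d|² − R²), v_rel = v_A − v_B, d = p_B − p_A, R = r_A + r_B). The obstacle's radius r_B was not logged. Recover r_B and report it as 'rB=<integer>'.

m = 5292
d = (-13, 11);  v_rel = (9, -6),  |v_rel|² = 117
v_rel×d = (9)·(11) − (-6)·(-13) = 21
since m = R²·117 − 21²:  R² = (441 + 5292) / 117 = 49
R = √49 = 7  ⇒  r_B = 7 − 4 = 3

rB=3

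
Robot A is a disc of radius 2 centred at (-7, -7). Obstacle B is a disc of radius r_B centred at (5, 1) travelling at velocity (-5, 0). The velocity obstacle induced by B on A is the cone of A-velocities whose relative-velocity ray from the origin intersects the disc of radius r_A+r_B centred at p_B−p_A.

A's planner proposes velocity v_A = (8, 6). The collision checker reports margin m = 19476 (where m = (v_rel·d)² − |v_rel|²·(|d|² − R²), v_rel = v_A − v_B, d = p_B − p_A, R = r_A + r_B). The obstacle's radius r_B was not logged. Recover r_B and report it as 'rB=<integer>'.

m = 19476
d = (12, 8);  v_rel = (13, 6),  |v_rel|² = 205
v_rel×d = (13)·(8) − (6)·(12) = 32
since m = R²·205 − 32²:  R² = (1024 + 19476) / 205 = 100
R = √100 = 10  ⇒  r_B = 10 − 2 = 8

rB=8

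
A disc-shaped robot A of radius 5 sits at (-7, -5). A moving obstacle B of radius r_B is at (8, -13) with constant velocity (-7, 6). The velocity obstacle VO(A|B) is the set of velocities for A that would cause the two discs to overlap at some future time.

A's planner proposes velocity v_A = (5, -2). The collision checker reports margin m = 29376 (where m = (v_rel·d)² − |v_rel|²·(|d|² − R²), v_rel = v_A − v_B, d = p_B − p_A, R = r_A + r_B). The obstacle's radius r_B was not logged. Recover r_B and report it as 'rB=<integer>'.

m = 29376
d = (15, -8);  v_rel = (12, -8),  |v_rel|² = 208
v_rel×d = (12)·(-8) − (-8)·(15) = 24
since m = R²·208 − 24²:  R² = (576 + 29376) / 208 = 144
R = √144 = 12  ⇒  r_B = 12 − 5 = 7

rB=7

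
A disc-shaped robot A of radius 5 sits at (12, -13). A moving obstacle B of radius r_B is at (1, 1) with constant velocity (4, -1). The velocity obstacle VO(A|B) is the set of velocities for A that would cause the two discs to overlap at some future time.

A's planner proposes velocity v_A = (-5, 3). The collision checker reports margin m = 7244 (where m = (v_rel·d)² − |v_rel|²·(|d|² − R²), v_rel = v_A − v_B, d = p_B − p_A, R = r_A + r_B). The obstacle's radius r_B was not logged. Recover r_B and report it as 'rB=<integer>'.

m = 7244
d = (-11, 14);  v_rel = (-9, 4),  |v_rel|² = 97
v_rel×d = (-9)·(14) − (4)·(-11) = -82
since m = R²·97 − (-82)²:  R² = (6724 + 7244) / 97 = 144
R = √144 = 12  ⇒  r_B = 12 − 5 = 7

rB=7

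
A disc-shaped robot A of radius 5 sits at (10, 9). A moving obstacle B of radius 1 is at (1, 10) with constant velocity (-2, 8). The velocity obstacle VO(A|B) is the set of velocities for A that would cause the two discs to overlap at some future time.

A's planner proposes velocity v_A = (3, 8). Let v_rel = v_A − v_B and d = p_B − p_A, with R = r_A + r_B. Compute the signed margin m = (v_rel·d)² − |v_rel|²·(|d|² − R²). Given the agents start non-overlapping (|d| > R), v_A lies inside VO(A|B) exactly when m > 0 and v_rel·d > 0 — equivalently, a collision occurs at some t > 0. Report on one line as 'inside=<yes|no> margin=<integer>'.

d = (-9, 1),  |d|² = 82;  R = 5+1 = 6,  c = 82−6² = 46
v_rel = (5, 0),  |v_rel|² = 25;  v_rel·d = (5)·(-9) + (0)·(1) = -45
25·t² + 90·t + 46 = 0  ⇒  m = (-45)² − 25·46 = 875
m = 875 > 0,  v_rel·d = -45 < 0  ⇒  outside

inside=no margin=875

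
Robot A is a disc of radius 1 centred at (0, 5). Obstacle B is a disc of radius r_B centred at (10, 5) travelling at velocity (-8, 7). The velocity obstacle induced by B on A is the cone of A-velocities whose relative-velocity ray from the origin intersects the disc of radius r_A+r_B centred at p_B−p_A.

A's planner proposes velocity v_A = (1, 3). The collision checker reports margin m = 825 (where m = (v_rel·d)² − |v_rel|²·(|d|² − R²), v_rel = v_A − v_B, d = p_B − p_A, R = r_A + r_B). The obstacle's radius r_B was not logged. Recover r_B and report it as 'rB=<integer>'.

m = 825
d = (10, 0);  v_rel = (9, -4),  |v_rel|² = 97
v_rel×d = (9)·(0) − (-4)·(10) = 40
since m = R²·97 − 40²:  R² = (1600 + 825) / 97 = 25
R = √25 = 5  ⇒  r_B = 5 − 1 = 4

rB=4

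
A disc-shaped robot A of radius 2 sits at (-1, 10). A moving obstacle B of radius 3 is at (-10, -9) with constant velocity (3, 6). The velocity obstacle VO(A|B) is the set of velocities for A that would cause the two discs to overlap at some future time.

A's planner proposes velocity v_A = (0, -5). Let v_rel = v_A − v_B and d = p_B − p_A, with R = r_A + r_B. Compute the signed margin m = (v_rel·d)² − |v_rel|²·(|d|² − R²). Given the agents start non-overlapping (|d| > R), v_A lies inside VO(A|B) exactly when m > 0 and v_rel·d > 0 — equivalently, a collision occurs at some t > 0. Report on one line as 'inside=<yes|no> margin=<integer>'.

d = (-9, -19),  |d|² = 442;  R = 2+3 = 5,  c = 442−5² = 417
v_rel = (-3, -11),  |v_rel|² = 130;  v_rel·d = (-3)·(-9) + (-11)·(-19) = 236
130·t² − 472·t + 417 = 0  ⇒  m = 236² − 130·417 = 1486
m = 1486 > 0,  v_rel·d = 236 > 0  ⇒  inside

inside=yes margin=1486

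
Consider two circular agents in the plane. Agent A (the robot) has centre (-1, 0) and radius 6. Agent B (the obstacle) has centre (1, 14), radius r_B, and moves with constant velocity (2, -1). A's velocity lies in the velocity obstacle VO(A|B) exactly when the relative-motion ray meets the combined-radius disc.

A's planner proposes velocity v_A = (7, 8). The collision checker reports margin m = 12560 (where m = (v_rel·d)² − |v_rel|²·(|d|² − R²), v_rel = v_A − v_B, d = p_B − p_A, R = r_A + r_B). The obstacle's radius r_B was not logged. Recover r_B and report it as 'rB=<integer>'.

m = 12560
d = (2, 14);  v_rel = (5, 9),  |v_rel|² = 106
v_rel×d = (5)·(14) − (9)·(2) = 52
since m = R²·106 − 52²:  R² = (2704 + 12560) / 106 = 144
R = √144 = 12  ⇒  r_B = 12 − 6 = 6

rB=6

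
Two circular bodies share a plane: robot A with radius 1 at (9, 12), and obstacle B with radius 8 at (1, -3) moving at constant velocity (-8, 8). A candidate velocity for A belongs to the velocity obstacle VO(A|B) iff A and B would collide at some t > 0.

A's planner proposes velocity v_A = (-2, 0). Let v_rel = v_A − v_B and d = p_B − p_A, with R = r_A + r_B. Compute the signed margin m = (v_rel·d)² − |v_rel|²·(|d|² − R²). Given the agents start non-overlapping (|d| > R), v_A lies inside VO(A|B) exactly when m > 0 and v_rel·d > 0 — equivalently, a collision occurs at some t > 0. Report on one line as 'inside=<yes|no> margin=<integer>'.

d = (-8, -15),  |d|² = 289;  R = 1+8 = 9,  c = 289−9² = 208
v_rel = (6, -8),  |v_rel|² = 100;  v_rel·d = (6)·(-8) + (-8)·(-15) = 72
100·t² − 144·t + 208 = 0  ⇒  m = 72² − 100·208 = -15616
m = -15616 < 0,  v_rel·d = 72 > 0  ⇒  outside

inside=no margin=-15616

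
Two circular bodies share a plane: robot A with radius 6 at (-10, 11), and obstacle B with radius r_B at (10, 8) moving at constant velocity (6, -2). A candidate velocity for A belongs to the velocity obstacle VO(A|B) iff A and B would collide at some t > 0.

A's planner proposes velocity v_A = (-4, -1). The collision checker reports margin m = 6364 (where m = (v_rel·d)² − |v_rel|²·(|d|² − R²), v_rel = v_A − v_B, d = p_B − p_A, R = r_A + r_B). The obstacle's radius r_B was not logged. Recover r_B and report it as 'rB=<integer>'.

m = 6364
d = (20, -3);  v_rel = (-10, 1),  |v_rel|² = 101
v_rel×d = (-10)·(-3) − (1)·(20) = 10
since m = R²·101 − 10²:  R² = (100 + 6364) / 101 = 64
R = √64 = 8  ⇒  r_B = 8 − 6 = 2

rB=2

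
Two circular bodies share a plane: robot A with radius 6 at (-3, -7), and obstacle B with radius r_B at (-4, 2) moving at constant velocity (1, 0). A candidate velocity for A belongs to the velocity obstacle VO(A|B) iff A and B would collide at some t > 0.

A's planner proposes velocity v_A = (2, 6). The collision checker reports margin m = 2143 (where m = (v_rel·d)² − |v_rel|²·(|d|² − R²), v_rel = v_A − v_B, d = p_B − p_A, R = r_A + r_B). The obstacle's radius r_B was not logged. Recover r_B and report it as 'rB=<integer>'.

m = 2143
d = (-1, 9);  v_rel = (1, 6),  |v_rel|² = 37
v_rel×d = (1)·(9) − (6)·(-1) = 15
since m = R²·37 − 15²:  R² = (225 + 2143) / 37 = 64
R = √64 = 8  ⇒  r_B = 8 − 6 = 2

rB=2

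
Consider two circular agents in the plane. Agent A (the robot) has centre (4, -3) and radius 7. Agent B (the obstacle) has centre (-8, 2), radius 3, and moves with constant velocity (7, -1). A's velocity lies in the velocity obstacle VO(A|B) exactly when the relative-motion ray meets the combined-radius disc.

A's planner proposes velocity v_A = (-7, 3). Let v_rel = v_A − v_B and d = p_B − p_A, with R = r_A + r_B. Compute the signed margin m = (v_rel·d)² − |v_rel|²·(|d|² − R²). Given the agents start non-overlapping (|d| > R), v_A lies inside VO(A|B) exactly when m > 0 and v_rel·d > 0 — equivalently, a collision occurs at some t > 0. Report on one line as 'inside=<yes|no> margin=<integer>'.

d = (-12, 5),  |d|² = 169;  R = 7+3 = 10,  c = 169−10² = 69
v_rel = (-14, 4),  |v_rel|² = 212;  v_rel·d = (-14)·(-12) + (4)·(5) = 188
212·t² − 376·t + 69 = 0  ⇒  m = 188² − 212·69 = 20716
m = 20716 > 0,  v_rel·d = 188 > 0  ⇒  inside

inside=yes margin=20716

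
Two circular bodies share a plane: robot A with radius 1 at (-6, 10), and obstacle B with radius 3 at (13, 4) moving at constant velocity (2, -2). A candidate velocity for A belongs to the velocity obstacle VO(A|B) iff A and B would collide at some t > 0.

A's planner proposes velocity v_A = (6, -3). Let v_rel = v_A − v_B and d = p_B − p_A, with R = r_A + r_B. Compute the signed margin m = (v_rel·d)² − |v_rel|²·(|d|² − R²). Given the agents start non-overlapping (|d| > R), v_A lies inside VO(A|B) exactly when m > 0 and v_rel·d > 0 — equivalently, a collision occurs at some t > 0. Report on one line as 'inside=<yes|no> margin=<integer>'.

d = (19, -6),  |d|² = 397;  R = 1+3 = 4,  c = 397−4² = 381
v_rel = (4, -1),  |v_rel|² = 17;  v_rel·d = (4)·(19) + (-1)·(-6) = 82
17·t² − 164·t + 381 = 0  ⇒  m = 82² − 17·381 = 247
m = 247 > 0,  v_rel·d = 82 > 0  ⇒  inside

inside=yes margin=247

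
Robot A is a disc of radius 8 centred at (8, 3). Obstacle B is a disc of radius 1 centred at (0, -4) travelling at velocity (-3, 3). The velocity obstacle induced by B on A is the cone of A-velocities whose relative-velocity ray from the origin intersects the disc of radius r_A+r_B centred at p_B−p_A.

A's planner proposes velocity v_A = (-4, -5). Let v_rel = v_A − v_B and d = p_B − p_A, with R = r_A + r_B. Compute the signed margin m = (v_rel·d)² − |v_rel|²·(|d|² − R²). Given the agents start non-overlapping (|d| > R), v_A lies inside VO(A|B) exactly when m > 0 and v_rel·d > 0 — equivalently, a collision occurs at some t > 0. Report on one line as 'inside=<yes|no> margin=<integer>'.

d = (-8, -7),  |d|² = 113;  R = 8+1 = 9,  c = 113−9² = 32
v_rel = (-1, -8),  |v_rel|² = 65;  v_rel·d = (-1)·(-8) + (-8)·(-7) = 64
65·t² − 128·t + 32 = 0  ⇒  m = 64² − 65·32 = 2016
m = 2016 > 0,  v_rel·d = 64 > 0  ⇒  inside

inside=yes margin=2016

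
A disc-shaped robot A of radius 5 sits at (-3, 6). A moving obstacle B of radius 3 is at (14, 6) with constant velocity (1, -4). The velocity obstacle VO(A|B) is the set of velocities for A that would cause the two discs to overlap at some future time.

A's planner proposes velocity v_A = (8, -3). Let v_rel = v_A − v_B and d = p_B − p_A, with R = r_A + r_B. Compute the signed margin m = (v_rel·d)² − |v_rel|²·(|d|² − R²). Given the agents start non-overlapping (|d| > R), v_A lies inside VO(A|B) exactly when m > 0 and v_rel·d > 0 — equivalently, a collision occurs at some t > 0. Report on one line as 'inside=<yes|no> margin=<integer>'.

d = (17, 0),  |d|² = 289;  R = 5+3 = 8,  c = 289−8² = 225
v_rel = (7, 1),  |v_rel|² = 50;  v_rel·d = (7)·(17) + (1)·(0) = 119
50·t² − 238·t + 225 = 0  ⇒  m = 119² − 50·225 = 2911
m = 2911 > 0,  v_rel·d = 119 > 0  ⇒  inside

inside=yes margin=2911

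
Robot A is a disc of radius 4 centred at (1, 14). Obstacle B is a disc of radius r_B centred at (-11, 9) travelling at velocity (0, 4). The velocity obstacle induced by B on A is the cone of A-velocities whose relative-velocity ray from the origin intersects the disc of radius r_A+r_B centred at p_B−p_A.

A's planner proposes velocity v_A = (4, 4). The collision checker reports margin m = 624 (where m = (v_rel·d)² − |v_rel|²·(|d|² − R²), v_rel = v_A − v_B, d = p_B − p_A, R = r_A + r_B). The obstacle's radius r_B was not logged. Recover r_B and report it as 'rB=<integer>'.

m = 624
d = (-12, -5);  v_rel = (4, 0),  |v_rel|² = 16
v_rel×d = (4)·(-5) − (0)·(-12) = -20
since m = R²·16 − (-20)²:  R² = (400 + 624) / 16 = 64
R = √64 = 8  ⇒  r_B = 8 − 4 = 4

rB=4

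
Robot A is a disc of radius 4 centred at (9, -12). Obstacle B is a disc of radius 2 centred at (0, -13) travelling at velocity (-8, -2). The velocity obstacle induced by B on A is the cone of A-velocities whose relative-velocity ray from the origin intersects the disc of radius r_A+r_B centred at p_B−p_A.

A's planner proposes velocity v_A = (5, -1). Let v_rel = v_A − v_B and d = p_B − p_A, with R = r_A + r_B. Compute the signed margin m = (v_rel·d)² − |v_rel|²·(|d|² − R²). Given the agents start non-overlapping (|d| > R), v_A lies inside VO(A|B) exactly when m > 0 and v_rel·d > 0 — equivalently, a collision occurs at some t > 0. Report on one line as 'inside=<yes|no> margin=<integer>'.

d = (-9, -1),  |d|² = 82;  R = 4+2 = 6,  c = 82−6² = 46
v_rel = (13, 1),  |v_rel|² = 170;  v_rel·d = (13)·(-9) + (1)·(-1) = -118
170·t² + 236·t + 46 = 0  ⇒  m = (-118)² − 170·46 = 6104
m = 6104 > 0,  v_rel·d = -118 < 0  ⇒  outside

inside=no margin=6104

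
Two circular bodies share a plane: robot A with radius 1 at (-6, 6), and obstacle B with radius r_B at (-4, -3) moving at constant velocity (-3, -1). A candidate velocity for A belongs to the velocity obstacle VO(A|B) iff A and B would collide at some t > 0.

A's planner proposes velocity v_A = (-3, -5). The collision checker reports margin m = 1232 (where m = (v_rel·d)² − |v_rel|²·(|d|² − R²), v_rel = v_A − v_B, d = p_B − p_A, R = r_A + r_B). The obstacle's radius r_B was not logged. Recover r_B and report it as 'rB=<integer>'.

m = 1232
d = (2, -9);  v_rel = (0, -4),  |v_rel|² = 16
v_rel×d = (0)·(-9) − (-4)·(2) = 8
since m = R²·16 − 8²:  R² = (64 + 1232) / 16 = 81
R = √81 = 9  ⇒  r_B = 9 − 1 = 8

rB=8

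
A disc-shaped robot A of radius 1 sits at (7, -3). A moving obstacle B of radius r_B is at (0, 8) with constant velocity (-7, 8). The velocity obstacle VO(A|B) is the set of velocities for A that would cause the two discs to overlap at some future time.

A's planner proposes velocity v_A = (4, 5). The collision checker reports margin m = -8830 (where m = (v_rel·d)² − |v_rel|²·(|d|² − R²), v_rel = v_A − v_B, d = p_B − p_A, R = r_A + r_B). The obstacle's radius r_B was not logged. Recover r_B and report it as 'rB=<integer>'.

m = -8830
d = (-7, 11);  v_rel = (11, -3),  |v_rel|² = 130
v_rel×d = (11)·(11) − (-3)·(-7) = 100
since m = R²·130 − 100²:  R² = (10000 + -8830) / 130 = 9
R = √9 = 3  ⇒  r_B = 3 − 1 = 2

rB=2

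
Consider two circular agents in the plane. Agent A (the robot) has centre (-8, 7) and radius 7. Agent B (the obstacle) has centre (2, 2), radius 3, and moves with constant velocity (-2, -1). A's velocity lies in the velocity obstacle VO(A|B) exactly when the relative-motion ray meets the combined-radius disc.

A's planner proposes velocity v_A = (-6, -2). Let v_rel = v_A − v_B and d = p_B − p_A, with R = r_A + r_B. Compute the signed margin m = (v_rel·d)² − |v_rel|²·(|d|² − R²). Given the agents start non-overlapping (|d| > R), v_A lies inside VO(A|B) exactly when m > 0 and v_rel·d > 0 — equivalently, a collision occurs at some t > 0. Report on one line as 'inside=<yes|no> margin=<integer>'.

d = (10, -5),  |d|² = 125;  R = 7+3 = 10,  c = 125−10² = 25
v_rel = (-4, -1),  |v_rel|² = 17;  v_rel·d = (-4)·(10) + (-1)·(-5) = -35
17·t² + 70·t + 25 = 0  ⇒  m = (-35)² − 17·25 = 800
m = 800 > 0,  v_rel·d = -35 < 0  ⇒  outside

inside=no margin=800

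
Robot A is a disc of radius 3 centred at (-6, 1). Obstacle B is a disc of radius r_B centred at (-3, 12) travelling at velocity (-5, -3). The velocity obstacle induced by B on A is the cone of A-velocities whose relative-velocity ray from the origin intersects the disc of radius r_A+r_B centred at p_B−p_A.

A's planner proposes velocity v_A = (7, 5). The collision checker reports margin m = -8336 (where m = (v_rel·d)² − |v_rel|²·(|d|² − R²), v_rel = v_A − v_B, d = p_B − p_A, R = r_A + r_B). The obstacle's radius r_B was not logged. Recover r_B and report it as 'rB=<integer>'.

m = -8336
d = (3, 11);  v_rel = (12, 8),  |v_rel|² = 208
v_rel×d = (12)·(11) − (8)·(3) = 108
since m = R²·208 − 108²:  R² = (11664 + -8336) / 208 = 16
R = √16 = 4  ⇒  r_B = 4 − 3 = 1

rB=1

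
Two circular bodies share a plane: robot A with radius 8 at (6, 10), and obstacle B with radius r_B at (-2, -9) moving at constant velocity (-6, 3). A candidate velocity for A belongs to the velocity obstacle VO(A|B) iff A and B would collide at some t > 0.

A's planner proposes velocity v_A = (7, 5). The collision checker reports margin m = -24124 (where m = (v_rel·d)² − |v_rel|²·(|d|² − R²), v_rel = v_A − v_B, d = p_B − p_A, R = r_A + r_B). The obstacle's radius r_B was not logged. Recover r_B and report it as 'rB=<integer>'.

m = -24124
d = (-8, -19);  v_rel = (13, 2),  |v_rel|² = 173
v_rel×d = (13)·(-19) − (2)·(-8) = -231
since m = R²·173 − (-231)²:  R² = (53361 + -24124) / 173 = 169
R = √169 = 13  ⇒  r_B = 13 − 8 = 5

rB=5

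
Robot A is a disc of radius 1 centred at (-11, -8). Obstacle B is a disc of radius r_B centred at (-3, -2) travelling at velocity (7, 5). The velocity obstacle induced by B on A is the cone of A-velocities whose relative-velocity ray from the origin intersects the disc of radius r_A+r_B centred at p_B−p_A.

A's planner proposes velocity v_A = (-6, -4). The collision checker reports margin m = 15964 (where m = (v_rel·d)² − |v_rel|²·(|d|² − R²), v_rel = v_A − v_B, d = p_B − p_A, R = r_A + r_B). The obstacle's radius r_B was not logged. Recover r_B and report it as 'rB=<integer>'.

m = 15964
d = (8, 6);  v_rel = (-13, -9),  |v_rel|² = 250
v_rel×d = (-13)·(6) − (-9)·(8) = -6
since m = R²·250 − (-6)²:  R² = (36 + 15964) / 250 = 64
R = √64 = 8  ⇒  r_B = 8 − 1 = 7

rB=7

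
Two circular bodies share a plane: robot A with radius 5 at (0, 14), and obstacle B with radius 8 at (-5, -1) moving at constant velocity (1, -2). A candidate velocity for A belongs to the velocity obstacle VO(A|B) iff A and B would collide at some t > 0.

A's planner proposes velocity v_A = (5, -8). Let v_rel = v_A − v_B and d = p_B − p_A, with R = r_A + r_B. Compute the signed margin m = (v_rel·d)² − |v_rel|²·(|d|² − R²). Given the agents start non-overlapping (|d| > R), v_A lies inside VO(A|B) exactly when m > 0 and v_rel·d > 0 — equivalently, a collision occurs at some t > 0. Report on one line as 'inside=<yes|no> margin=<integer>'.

d = (-5, -15),  |d|² = 250;  R = 5+8 = 13,  c = 250−13² = 81
v_rel = (4, -6),  |v_rel|² = 52;  v_rel·d = (4)·(-5) + (-6)·(-15) = 70
52·t² − 140·t + 81 = 0  ⇒  m = 70² − 52·81 = 688
m = 688 > 0,  v_rel·d = 70 > 0  ⇒  inside

inside=yes margin=688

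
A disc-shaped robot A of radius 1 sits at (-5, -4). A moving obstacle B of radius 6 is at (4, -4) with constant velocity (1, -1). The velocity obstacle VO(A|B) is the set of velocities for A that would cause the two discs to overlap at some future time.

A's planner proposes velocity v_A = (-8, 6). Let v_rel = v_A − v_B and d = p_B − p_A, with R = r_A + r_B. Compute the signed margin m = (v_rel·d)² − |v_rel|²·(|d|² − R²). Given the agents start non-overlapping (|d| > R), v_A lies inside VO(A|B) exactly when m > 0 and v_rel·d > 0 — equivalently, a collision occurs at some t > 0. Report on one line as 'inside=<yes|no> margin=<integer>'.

d = (9, 0),  |d|² = 81;  R = 1+6 = 7,  c = 81−7² = 32
v_rel = (-9, 7),  |v_rel|² = 130;  v_rel·d = (-9)·(9) + (7)·(0) = -81
130·t² + 162·t + 32 = 0  ⇒  m = (-81)² − 130·32 = 2401
m = 2401 > 0,  v_rel·d = -81 < 0  ⇒  outside

inside=no margin=2401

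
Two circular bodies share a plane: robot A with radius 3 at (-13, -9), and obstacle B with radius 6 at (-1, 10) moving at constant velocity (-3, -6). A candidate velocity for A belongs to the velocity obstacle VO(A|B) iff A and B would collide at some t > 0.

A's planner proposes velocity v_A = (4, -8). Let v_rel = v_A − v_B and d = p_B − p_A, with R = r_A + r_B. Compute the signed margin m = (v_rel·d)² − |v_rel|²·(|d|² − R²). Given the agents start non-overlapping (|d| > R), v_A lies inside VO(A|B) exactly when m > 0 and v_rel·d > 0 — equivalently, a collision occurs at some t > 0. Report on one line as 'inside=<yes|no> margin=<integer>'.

d = (12, 19),  |d|² = 505;  R = 3+6 = 9,  c = 505−9² = 424
v_rel = (7, -2),  |v_rel|² = 53;  v_rel·d = (7)·(12) + (-2)·(19) = 46
53·t² − 92·t + 424 = 0  ⇒  m = 46² − 53·424 = -20356
m = -20356 < 0,  v_rel·d = 46 > 0  ⇒  outside

inside=no margin=-20356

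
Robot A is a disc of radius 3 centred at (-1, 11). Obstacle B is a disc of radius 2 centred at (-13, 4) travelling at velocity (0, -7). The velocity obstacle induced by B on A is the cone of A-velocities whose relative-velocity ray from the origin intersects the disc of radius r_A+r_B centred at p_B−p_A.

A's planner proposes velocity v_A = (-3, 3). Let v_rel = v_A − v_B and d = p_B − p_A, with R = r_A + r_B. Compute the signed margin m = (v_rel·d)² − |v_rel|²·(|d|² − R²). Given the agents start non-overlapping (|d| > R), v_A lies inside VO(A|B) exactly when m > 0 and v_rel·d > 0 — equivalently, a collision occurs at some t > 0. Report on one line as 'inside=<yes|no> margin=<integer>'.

d = (-12, -7),  |d|² = 193;  R = 3+2 = 5,  c = 193−5² = 168
v_rel = (-3, 10),  |v_rel|² = 109;  v_rel·d = (-3)·(-12) + (10)·(-7) = -34
109·t² + 68·t + 168 = 0  ⇒  m = (-34)² − 109·168 = -17156
m = -17156 < 0,  v_rel·d = -34 < 0  ⇒  outside

inside=no margin=-17156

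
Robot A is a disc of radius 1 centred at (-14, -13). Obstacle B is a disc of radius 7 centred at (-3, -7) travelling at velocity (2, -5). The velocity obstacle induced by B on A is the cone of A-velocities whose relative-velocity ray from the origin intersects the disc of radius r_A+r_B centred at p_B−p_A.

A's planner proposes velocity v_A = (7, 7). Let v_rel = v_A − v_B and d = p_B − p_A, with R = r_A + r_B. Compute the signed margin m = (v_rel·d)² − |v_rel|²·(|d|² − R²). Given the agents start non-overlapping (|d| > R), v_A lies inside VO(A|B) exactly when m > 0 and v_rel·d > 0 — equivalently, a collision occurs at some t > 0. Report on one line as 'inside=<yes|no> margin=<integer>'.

d = (11, 6),  |d|² = 157;  R = 1+7 = 8,  c = 157−8² = 93
v_rel = (5, 12),  |v_rel|² = 169;  v_rel·d = (5)·(11) + (12)·(6) = 127
169·t² − 254·t + 93 = 0  ⇒  m = 127² − 169·93 = 412
m = 412 > 0,  v_rel·d = 127 > 0  ⇒  inside

inside=yes margin=412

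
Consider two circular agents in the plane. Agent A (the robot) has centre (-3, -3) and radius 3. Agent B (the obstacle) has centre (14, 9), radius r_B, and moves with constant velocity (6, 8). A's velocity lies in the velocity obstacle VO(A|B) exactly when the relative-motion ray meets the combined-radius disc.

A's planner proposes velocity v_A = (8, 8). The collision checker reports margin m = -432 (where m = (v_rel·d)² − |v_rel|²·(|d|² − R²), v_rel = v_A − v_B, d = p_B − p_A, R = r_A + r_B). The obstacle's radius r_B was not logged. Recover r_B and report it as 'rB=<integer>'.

m = -432
d = (17, 12);  v_rel = (2, 0),  |v_rel|² = 4
v_rel×d = (2)·(12) − (0)·(17) = 24
since m = R²·4 − 24²:  R² = (576 + -432) / 4 = 36
R = √36 = 6  ⇒  r_B = 6 − 3 = 3

rB=3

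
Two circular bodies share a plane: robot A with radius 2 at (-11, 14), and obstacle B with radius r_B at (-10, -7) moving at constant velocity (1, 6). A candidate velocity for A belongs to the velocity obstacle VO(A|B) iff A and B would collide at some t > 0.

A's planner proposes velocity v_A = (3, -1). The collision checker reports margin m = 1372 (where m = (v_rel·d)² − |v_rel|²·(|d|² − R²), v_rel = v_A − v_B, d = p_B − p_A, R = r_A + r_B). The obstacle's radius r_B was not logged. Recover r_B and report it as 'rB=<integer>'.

m = 1372
d = (1, -21);  v_rel = (2, -7),  |v_rel|² = 53
v_rel×d = (2)·(-21) − (-7)·(1) = -35
since m = R²·53 − (-35)²:  R² = (1225 + 1372) / 53 = 49
R = √49 = 7  ⇒  r_B = 7 − 2 = 5

rB=5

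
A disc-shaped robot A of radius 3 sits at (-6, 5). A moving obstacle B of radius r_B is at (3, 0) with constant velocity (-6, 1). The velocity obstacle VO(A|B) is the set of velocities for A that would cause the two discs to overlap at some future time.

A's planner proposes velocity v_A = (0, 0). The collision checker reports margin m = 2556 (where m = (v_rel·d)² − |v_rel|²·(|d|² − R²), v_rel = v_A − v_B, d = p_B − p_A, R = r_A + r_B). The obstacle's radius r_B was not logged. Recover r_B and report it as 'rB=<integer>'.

m = 2556
d = (9, -5);  v_rel = (6, -1),  |v_rel|² = 37
v_rel×d = (6)·(-5) − (-1)·(9) = -21
since m = R²·37 − (-21)²:  R² = (441 + 2556) / 37 = 81
R = √81 = 9  ⇒  r_B = 9 − 3 = 6

rB=6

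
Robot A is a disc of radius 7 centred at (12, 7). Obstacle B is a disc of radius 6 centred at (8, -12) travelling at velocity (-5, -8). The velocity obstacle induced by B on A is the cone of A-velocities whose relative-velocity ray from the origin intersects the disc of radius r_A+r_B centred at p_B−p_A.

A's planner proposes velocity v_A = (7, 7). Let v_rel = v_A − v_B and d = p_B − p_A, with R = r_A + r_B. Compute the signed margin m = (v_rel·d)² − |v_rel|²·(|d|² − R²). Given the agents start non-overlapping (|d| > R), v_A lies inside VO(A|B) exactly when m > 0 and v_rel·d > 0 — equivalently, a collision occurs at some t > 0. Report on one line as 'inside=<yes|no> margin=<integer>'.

d = (-4, -19),  |d|² = 377;  R = 7+6 = 13,  c = 377−13² = 208
v_rel = (12, 15),  |v_rel|² = 369;  v_rel·d = (12)·(-4) + (15)·(-19) = -333
369·t² + 666·t + 208 = 0  ⇒  m = (-333)² − 369·208 = 34137
m = 34137 > 0,  v_rel·d = -333 < 0  ⇒  outside

inside=no margin=34137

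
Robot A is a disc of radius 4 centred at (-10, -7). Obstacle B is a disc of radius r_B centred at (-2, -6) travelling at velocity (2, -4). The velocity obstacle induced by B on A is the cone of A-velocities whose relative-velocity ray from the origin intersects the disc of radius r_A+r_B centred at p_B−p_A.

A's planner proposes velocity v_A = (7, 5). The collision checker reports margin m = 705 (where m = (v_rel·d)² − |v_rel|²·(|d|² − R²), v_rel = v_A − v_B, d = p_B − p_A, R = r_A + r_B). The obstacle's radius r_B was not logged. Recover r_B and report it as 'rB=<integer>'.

m = 705
d = (8, 1);  v_rel = (5, 9),  |v_rel|² = 106
v_rel×d = (5)·(1) − (9)·(8) = -67
since m = R²·106 − (-67)²:  R² = (4489 + 705) / 106 = 49
R = √49 = 7  ⇒  r_B = 7 − 4 = 3

rB=3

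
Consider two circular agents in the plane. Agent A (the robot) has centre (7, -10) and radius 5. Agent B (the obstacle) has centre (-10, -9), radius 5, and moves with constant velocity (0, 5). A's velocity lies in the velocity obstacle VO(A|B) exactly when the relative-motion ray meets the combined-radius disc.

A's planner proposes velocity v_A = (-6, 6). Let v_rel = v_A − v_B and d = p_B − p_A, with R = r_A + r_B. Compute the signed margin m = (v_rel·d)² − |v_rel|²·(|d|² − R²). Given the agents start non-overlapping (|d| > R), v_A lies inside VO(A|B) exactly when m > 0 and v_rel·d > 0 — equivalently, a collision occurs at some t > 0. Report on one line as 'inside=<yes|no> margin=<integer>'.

d = (-17, 1),  |d|² = 290;  R = 5+5 = 10,  c = 290−10² = 190
v_rel = (-6, 1),  |v_rel|² = 37;  v_rel·d = (-6)·(-17) + (1)·(1) = 103
37·t² − 206·t + 190 = 0  ⇒  m = 103² − 37·190 = 3579
m = 3579 > 0,  v_rel·d = 103 > 0  ⇒  inside

inside=yes margin=3579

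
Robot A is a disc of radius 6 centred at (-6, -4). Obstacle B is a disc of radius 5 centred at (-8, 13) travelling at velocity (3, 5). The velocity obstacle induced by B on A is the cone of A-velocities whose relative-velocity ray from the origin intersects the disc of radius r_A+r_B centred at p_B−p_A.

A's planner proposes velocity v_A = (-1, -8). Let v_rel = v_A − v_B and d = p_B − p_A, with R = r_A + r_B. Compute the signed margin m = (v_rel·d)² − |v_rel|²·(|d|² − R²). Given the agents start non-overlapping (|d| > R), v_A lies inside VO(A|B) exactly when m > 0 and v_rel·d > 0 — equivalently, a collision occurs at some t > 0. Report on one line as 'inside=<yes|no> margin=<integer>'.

d = (-2, 17),  |d|² = 293;  R = 6+5 = 11,  c = 293−11² = 172
v_rel = (-4, -13),  |v_rel|² = 185;  v_rel·d = (-4)·(-2) + (-13)·(17) = -213
185·t² + 426·t + 172 = 0  ⇒  m = (-213)² − 185·172 = 13549
m = 13549 > 0,  v_rel·d = -213 < 0  ⇒  outside

inside=no margin=13549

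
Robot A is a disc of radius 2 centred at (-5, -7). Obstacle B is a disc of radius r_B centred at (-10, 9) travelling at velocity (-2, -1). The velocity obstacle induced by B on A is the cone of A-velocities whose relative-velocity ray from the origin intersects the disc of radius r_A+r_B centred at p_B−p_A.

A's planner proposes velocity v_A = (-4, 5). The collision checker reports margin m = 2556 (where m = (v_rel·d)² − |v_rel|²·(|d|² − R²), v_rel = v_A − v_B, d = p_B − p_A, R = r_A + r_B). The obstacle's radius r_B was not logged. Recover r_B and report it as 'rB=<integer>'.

m = 2556
d = (-5, 16);  v_rel = (-2, 6),  |v_rel|² = 40
v_rel×d = (-2)·(16) − (6)·(-5) = -2
since m = R²·40 − (-2)²:  R² = (4 + 2556) / 40 = 64
R = √64 = 8  ⇒  r_B = 8 − 2 = 6

rB=6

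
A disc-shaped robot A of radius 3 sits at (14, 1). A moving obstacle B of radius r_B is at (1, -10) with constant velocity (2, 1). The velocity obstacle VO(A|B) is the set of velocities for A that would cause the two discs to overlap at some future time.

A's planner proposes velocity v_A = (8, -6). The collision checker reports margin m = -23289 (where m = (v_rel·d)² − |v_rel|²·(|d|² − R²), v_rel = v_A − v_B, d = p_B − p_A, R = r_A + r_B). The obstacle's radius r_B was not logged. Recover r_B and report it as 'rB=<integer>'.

m = -23289
d = (-13, -11);  v_rel = (6, -7),  |v_rel|² = 85
v_rel×d = (6)·(-11) − (-7)·(-13) = -157
since m = R²·85 − (-157)²:  R² = (24649 + -23289) / 85 = 16
R = √16 = 4  ⇒  r_B = 4 − 3 = 1

rB=1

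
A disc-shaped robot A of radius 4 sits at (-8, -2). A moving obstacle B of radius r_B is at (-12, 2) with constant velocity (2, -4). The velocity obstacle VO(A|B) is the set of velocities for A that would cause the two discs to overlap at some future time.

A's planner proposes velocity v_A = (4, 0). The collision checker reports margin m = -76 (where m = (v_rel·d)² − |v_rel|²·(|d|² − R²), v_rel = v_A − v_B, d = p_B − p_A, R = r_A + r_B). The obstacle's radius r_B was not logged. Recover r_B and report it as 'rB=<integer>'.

m = -76
d = (-4, 4);  v_rel = (2, 4),  |v_rel|² = 20
v_rel×d = (2)·(4) − (4)·(-4) = 24
since m = R²·20 − 24²:  R² = (576 + -76) / 20 = 25
R = √25 = 5  ⇒  r_B = 5 − 4 = 1

rB=1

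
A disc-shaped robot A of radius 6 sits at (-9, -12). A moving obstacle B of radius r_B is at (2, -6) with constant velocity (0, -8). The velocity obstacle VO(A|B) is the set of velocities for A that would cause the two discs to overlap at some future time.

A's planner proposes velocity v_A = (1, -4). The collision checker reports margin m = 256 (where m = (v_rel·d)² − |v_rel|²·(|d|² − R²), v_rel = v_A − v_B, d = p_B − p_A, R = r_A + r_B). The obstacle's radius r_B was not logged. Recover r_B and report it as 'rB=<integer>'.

m = 256
d = (11, 6);  v_rel = (1, 4),  |v_rel|² = 17
v_rel×d = (1)·(6) − (4)·(11) = -38
since m = R²·17 − (-38)²:  R² = (1444 + 256) / 17 = 100
R = √100 = 10  ⇒  r_B = 10 − 6 = 4

rB=4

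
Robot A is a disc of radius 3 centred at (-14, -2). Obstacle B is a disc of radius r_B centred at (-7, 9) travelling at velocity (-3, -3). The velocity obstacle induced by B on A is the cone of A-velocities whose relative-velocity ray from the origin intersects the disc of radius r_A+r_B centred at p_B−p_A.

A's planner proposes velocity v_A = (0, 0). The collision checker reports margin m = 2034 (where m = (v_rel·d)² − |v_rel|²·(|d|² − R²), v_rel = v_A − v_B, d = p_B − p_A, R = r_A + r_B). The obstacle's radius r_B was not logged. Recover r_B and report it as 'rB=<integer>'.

m = 2034
d = (7, 11);  v_rel = (3, 3),  |v_rel|² = 18
v_rel×d = (3)·(11) − (3)·(7) = 12
since m = R²·18 − 12²:  R² = (144 + 2034) / 18 = 121
R = √121 = 11  ⇒  r_B = 11 − 3 = 8

rB=8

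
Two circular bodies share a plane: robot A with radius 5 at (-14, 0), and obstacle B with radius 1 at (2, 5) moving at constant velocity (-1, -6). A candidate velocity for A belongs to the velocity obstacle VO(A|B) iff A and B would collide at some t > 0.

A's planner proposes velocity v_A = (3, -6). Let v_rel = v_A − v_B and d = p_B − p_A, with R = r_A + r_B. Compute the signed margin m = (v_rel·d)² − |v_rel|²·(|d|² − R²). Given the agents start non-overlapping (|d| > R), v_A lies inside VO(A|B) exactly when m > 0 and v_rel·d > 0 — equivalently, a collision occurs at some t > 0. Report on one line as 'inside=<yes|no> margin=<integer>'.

d = (16, 5),  |d|² = 281;  R = 5+1 = 6,  c = 281−6² = 245
v_rel = (4, 0),  |v_rel|² = 16;  v_rel·d = (4)·(16) + (0)·(5) = 64
16·t² − 128·t + 245 = 0  ⇒  m = 64² − 16·245 = 176
m = 176 > 0,  v_rel·d = 64 > 0  ⇒  inside

inside=yes margin=176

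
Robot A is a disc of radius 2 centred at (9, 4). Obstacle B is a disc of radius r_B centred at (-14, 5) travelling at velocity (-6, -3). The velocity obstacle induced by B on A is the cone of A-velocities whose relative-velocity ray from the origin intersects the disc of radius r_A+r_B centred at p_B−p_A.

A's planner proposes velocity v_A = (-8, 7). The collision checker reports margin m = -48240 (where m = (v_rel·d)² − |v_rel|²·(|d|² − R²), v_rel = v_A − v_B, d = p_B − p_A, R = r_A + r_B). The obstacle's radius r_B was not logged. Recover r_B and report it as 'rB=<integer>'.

m = -48240
d = (-23, 1);  v_rel = (-2, 10),  |v_rel|² = 104
v_rel×d = (-2)·(1) − (10)·(-23) = 228
since m = R²·104 − 228²:  R² = (51984 + -48240) / 104 = 36
R = √36 = 6  ⇒  r_B = 6 − 2 = 4

rB=4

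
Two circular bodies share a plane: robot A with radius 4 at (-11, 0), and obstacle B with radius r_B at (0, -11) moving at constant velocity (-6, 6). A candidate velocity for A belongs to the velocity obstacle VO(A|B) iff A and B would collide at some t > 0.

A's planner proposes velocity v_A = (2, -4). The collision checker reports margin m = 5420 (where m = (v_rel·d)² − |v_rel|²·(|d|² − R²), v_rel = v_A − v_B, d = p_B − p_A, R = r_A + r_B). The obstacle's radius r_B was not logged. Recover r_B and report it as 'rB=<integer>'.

m = 5420
d = (11, -11);  v_rel = (8, -10),  |v_rel|² = 164
v_rel×d = (8)·(-11) − (-10)·(11) = 22
since m = R²·164 − 22²:  R² = (484 + 5420) / 164 = 36
R = √36 = 6  ⇒  r_B = 6 − 4 = 2

rB=2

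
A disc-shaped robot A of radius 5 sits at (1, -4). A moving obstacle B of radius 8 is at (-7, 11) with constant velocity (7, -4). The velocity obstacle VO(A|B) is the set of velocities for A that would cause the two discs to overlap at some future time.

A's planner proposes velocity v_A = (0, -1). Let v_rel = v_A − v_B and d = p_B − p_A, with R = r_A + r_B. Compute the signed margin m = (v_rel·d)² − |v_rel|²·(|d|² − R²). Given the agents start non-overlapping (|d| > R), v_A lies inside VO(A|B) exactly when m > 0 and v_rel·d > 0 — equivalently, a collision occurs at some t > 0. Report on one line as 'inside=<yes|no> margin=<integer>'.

d = (-8, 15),  |d|² = 289;  R = 5+8 = 13,  c = 289−13² = 120
v_rel = (-7, 3),  |v_rel|² = 58;  v_rel·d = (-7)·(-8) + (3)·(15) = 101
58·t² − 202·t + 120 = 0  ⇒  m = 101² − 58·120 = 3241
m = 3241 > 0,  v_rel·d = 101 > 0  ⇒  inside

inside=yes margin=3241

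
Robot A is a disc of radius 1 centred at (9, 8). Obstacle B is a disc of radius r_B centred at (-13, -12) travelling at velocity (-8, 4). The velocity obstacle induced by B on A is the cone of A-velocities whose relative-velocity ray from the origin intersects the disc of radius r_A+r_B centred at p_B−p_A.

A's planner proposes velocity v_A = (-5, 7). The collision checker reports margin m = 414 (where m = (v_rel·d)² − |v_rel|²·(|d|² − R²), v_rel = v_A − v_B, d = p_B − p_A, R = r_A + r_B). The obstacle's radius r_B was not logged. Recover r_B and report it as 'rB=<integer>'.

m = 414
d = (-22, -20);  v_rel = (3, 3),  |v_rel|² = 18
v_rel×d = (3)·(-20) − (3)·(-22) = 6
since m = R²·18 − 6²:  R² = (36 + 414) / 18 = 25
R = √25 = 5  ⇒  r_B = 5 − 1 = 4

rB=4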